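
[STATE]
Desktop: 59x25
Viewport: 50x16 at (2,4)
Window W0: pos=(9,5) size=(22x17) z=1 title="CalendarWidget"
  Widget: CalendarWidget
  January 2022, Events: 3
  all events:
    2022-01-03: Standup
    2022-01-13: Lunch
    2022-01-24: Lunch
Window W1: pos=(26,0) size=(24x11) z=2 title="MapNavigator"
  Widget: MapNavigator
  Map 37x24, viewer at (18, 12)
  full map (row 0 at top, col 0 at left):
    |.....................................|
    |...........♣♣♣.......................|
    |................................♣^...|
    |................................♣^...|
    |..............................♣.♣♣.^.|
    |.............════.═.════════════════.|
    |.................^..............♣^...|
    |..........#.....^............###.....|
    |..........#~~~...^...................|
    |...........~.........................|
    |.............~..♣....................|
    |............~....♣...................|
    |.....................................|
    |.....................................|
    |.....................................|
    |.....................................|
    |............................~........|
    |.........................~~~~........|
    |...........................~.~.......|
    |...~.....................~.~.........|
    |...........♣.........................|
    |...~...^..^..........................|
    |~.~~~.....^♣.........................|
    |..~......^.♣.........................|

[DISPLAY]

                        ┃......~..♣............┃  
       ┏━━━━━━━━━━━━━━━━┃.....~....♣...........┃  
       ┃ CalendarWidget ┃...........@..........┃  
       ┠────────────────┃......................┃  
       ┃    January 2022┃......................┃  
       ┃Mo Tu We Th Fr S┃......................┃  
       ┃                ┗━━━━━━━━━━━━━━━━━━━━━━┛  
       ┃ 3*  4  5  6  7  8  ┃                     
       ┃10 11 12 13* 14 15 1┃                     
       ┃17 18 19 20 21 22 23┃                     
       ┃24* 25 26 27 28 29 3┃                     
       ┃31                  ┃                     
       ┃                    ┃                     
       ┃                    ┃                     
       ┃                    ┃                     
       ┃                    ┃                     


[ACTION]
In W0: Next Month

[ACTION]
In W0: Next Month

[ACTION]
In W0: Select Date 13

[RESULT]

                        ┃......~..♣............┃  
       ┏━━━━━━━━━━━━━━━━┃.....~....♣...........┃  
       ┃ CalendarWidget ┃...........@..........┃  
       ┠────────────────┃......................┃  
       ┃     March 2022 ┃......................┃  
       ┃Mo Tu We Th Fr S┃......................┃  
       ┃    1  2  3  4  ┗━━━━━━━━━━━━━━━━━━━━━━┛  
       ┃ 7  8  9 10 11 12 [1┃                     
       ┃14 15 16 17 18 19 20┃                     
       ┃21 22 23 24 25 26 27┃                     
       ┃28 29 30 31         ┃                     
       ┃                    ┃                     
       ┃                    ┃                     
       ┃                    ┃                     
       ┃                    ┃                     
       ┃                    ┃                     


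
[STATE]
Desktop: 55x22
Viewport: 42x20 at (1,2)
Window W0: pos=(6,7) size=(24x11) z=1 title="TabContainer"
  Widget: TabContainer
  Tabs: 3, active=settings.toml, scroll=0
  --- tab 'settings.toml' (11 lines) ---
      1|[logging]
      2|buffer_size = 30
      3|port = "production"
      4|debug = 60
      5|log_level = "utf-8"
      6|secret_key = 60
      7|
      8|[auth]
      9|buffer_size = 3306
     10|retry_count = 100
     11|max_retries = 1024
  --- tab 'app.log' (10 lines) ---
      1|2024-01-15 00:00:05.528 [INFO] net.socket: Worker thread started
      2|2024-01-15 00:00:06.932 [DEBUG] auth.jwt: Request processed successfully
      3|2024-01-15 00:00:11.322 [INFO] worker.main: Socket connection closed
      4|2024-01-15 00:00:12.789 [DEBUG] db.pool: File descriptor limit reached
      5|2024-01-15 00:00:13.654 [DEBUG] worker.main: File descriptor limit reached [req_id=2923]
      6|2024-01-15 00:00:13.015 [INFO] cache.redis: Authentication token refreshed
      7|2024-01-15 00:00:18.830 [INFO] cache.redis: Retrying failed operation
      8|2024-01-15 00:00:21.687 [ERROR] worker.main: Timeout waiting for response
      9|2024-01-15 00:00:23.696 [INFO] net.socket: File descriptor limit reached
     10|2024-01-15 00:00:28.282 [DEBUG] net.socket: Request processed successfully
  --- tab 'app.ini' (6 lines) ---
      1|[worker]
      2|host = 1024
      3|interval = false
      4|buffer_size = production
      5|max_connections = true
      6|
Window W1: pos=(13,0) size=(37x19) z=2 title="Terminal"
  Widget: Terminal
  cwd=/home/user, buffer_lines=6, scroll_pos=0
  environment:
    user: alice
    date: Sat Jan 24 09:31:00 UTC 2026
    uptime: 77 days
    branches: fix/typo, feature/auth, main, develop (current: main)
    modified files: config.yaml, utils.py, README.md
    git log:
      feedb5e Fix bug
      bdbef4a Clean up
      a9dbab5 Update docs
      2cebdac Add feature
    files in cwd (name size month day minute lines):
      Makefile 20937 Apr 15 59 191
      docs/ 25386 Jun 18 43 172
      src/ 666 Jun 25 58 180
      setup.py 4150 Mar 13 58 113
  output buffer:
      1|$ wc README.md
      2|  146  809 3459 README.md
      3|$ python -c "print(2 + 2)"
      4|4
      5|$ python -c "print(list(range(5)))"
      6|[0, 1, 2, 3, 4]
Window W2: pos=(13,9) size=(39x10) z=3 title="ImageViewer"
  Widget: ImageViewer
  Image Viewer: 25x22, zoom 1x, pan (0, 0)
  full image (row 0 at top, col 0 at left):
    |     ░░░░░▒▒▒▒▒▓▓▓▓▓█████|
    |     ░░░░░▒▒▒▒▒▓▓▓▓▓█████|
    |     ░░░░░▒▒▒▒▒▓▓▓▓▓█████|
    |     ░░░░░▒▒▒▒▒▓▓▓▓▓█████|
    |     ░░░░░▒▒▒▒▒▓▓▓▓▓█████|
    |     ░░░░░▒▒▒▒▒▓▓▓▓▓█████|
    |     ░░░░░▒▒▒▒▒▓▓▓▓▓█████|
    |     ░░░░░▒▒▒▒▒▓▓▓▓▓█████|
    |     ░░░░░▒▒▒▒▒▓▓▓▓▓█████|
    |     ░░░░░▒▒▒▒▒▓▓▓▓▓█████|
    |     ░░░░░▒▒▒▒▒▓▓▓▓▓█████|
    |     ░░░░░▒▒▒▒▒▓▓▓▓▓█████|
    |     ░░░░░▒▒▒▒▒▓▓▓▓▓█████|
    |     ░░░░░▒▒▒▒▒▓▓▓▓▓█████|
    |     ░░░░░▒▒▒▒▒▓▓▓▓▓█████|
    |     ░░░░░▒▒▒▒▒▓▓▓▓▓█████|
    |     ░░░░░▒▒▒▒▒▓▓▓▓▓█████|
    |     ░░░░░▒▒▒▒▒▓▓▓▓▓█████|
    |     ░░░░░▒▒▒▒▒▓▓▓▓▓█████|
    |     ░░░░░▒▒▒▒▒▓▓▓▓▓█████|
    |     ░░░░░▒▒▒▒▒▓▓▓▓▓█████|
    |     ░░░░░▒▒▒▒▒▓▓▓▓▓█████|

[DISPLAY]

            ┠─────────────────────────────
            ┃$ wc README.md               
            ┃  146  809 3459 README.md    
            ┃$ python -c "print(2 + 2)"   
            ┃4                            
     ┏━━━━━━┃$ python -c "print(list(range
     ┃ TabCo┃[0, 1, 2, 3, 4]              
     ┠──────┏━━━━━━━━━━━━━━━━━━━━━━━━━━━━━
     ┃[setti┃ ImageViewer                 
     ┃──────┠─────────────────────────────
     ┃[loggi┃     ░░░░░▒▒▒▒▒▓▓▓▓▓█████    
     ┃buffer┃     ░░░░░▒▒▒▒▒▓▓▓▓▓█████    
     ┃port =┃     ░░░░░▒▒▒▒▒▓▓▓▓▓█████    
     ┃debug ┃     ░░░░░▒▒▒▒▒▓▓▓▓▓█████    
     ┃log_le┃     ░░░░░▒▒▒▒▒▓▓▓▓▓█████    
     ┗━━━━━━┃     ░░░░░▒▒▒▒▒▓▓▓▓▓█████    
            ┗━━━━━━━━━━━━━━━━━━━━━━━━━━━━━
                                          
                                          
                                          


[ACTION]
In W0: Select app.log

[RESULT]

            ┠─────────────────────────────
            ┃$ wc README.md               
            ┃  146  809 3459 README.md    
            ┃$ python -c "print(2 + 2)"   
            ┃4                            
     ┏━━━━━━┃$ python -c "print(list(range
     ┃ TabCo┃[0, 1, 2, 3, 4]              
     ┠──────┏━━━━━━━━━━━━━━━━━━━━━━━━━━━━━
     ┃ setti┃ ImageViewer                 
     ┃──────┠─────────────────────────────
     ┃2024-0┃     ░░░░░▒▒▒▒▒▓▓▓▓▓█████    
     ┃2024-0┃     ░░░░░▒▒▒▒▒▓▓▓▓▓█████    
     ┃2024-0┃     ░░░░░▒▒▒▒▒▓▓▓▓▓█████    
     ┃2024-0┃     ░░░░░▒▒▒▒▒▓▓▓▓▓█████    
     ┃2024-0┃     ░░░░░▒▒▒▒▒▓▓▓▓▓█████    
     ┗━━━━━━┃     ░░░░░▒▒▒▒▒▓▓▓▓▓█████    
            ┗━━━━━━━━━━━━━━━━━━━━━━━━━━━━━
                                          
                                          
                                          


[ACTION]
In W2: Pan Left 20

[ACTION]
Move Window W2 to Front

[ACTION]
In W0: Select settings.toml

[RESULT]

            ┠─────────────────────────────
            ┃$ wc README.md               
            ┃  146  809 3459 README.md    
            ┃$ python -c "print(2 + 2)"   
            ┃4                            
     ┏━━━━━━┃$ python -c "print(list(range
     ┃ TabCo┃[0, 1, 2, 3, 4]              
     ┠──────┏━━━━━━━━━━━━━━━━━━━━━━━━━━━━━
     ┃[setti┃ ImageViewer                 
     ┃──────┠─────────────────────────────
     ┃[loggi┃     ░░░░░▒▒▒▒▒▓▓▓▓▓█████    
     ┃buffer┃     ░░░░░▒▒▒▒▒▓▓▓▓▓█████    
     ┃port =┃     ░░░░░▒▒▒▒▒▓▓▓▓▓█████    
     ┃debug ┃     ░░░░░▒▒▒▒▒▓▓▓▓▓█████    
     ┃log_le┃     ░░░░░▒▒▒▒▒▓▓▓▓▓█████    
     ┗━━━━━━┃     ░░░░░▒▒▒▒▒▓▓▓▓▓█████    
            ┗━━━━━━━━━━━━━━━━━━━━━━━━━━━━━
                                          
                                          
                                          


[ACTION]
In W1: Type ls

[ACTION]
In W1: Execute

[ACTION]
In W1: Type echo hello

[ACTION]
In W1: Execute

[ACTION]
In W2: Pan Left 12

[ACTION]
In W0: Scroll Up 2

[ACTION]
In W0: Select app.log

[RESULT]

            ┠─────────────────────────────
            ┃$ wc README.md               
            ┃  146  809 3459 README.md    
            ┃$ python -c "print(2 + 2)"   
            ┃4                            
     ┏━━━━━━┃$ python -c "print(list(range
     ┃ TabCo┃[0, 1, 2, 3, 4]              
     ┠──────┏━━━━━━━━━━━━━━━━━━━━━━━━━━━━━
     ┃ setti┃ ImageViewer                 
     ┃──────┠─────────────────────────────
     ┃2024-0┃     ░░░░░▒▒▒▒▒▓▓▓▓▓█████    
     ┃2024-0┃     ░░░░░▒▒▒▒▒▓▓▓▓▓█████    
     ┃2024-0┃     ░░░░░▒▒▒▒▒▓▓▓▓▓█████    
     ┃2024-0┃     ░░░░░▒▒▒▒▒▓▓▓▓▓█████    
     ┃2024-0┃     ░░░░░▒▒▒▒▒▓▓▓▓▓█████    
     ┗━━━━━━┃     ░░░░░▒▒▒▒▒▓▓▓▓▓█████    
            ┗━━━━━━━━━━━━━━━━━━━━━━━━━━━━━
                                          
                                          
                                          


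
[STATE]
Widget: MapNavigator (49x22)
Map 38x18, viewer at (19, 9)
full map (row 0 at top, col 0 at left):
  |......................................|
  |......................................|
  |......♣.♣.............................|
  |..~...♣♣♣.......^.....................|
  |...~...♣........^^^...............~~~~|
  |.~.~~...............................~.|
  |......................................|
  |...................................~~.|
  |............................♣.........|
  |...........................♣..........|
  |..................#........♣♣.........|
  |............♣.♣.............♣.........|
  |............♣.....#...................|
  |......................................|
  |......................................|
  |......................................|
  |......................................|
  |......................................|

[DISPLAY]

                                                 
                                                 
     ......................................      
     ......................................      
     ......♣.♣.............................      
     ..~...♣♣♣.......^.....................      
     ...~...♣........^^^...............~~~~      
     .~.~~...............................~.      
     ......................................      
     ...................................~~.      
     ............................♣.........      
     ...................@.......♣..........      
     ..................#........♣♣.........      
     ............♣.♣.............♣.........      
     ............♣.....#...................      
     ......................................      
     ......................................      
     ......................................      
     ......................................      
     ......................................      
                                                 
                                                 


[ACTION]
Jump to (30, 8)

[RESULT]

                                                 
                                                 
                                                 
................................                 
................................                 
♣.♣.............................                 
♣♣♣.......^.....................                 
.♣........^^^...............~~~~                 
..............................~.                 
................................                 
.............................~~.                 
......................♣.@.......                 
.....................♣..........                 
............#........♣♣.........                 
......♣.♣.............♣.........                 
......♣.....#...................                 
................................                 
................................                 
................................                 
................................                 
................................                 
                                                 


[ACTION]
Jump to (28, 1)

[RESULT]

                                                 
                                                 
                                                 
                                                 
                                                 
                                                 
                                                 
                                                 
                                                 
                                                 
..................................               
........................@.........               
..♣.♣.............................               
..♣♣♣.......^.....................               
...♣........^^^...............~~~~               
~...............................~.               
..................................               
...............................~~.               
........................♣.........               
.......................♣..........               
..............#........♣♣.........               
........♣.♣.............♣.........               


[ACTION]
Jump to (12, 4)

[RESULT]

                                                 
                                                 
                                                 
                                                 
                                                 
                                                 
                                                 
            .....................................
            .....................................
            ......♣.♣............................
            ..~...♣♣♣.......^....................
            ...~...♣....@...^^^...............~~~
            .~.~~...............................~
            .....................................
            ...................................~~
            ............................♣........
            ...........................♣.........
            ..................#........♣♣........
            ............♣.♣.............♣........
            ............♣.....#..................
            .....................................
            .....................................


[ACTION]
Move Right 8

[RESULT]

                                                 
                                                 
                                                 
                                                 
                                                 
                                                 
                                                 
    ......................................       
    ......................................       
    ......♣.♣.............................       
    ..~...♣♣♣.......^.....................       
    ...~...♣........^^^.@.............~~~~       
    .~.~~...............................~.       
    ......................................       
    ...................................~~.       
    ............................♣.........       
    ...........................♣..........       
    ..................#........♣♣.........       
    ............♣.♣.............♣.........       
    ............♣.....#...................       
    ......................................       
    ......................................       


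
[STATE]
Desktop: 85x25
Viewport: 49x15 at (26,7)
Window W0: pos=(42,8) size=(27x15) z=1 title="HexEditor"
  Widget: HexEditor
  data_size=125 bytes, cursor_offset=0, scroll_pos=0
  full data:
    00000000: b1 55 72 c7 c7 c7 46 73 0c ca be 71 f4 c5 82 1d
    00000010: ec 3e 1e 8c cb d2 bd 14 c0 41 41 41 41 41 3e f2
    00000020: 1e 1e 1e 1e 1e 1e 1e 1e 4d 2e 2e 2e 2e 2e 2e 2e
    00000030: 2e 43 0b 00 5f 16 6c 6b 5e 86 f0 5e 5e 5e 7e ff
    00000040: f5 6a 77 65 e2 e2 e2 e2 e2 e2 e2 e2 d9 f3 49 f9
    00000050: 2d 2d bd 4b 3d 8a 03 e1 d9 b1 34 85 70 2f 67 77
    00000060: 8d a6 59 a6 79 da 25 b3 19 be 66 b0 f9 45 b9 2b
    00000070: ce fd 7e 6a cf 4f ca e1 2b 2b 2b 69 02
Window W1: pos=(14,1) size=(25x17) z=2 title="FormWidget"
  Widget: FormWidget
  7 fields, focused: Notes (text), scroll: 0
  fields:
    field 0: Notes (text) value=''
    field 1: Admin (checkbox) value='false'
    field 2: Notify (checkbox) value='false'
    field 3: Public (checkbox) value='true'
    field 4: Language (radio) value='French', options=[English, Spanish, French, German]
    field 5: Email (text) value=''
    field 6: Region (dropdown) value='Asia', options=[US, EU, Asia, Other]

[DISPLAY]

   [x]      ┃                                    
   ( ) Engli┃   ┏━━━━━━━━━━━━━━━━━━━━━━━━━┓      
   [       ]┃   ┃ HexEditor               ┃      
   [Asia  ▼]┃   ┠─────────────────────────┨      
            ┃   ┃00000000  B1 55 72 c7 c7 ┃      
            ┃   ┃00000010  ec 3e 1e 8c cb ┃      
            ┃   ┃00000020  1e 1e 1e 1e 1e ┃      
            ┃   ┃00000030  2e 43 0b 00 5f ┃      
            ┃   ┃00000040  f5 6a 77 65 e2 ┃      
            ┃   ┃00000050  2d 2d bd 4b 3d ┃      
━━━━━━━━━━━━┛   ┃00000060  8d a6 59 a6 79 ┃      
                ┃00000070  ce fd 7e 6a cf ┃      
                ┃                         ┃      
                ┃                         ┃      
                ┃                         ┃      


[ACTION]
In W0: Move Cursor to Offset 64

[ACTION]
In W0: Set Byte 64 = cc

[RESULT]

   [x]      ┃                                    
   ( ) Engli┃   ┏━━━━━━━━━━━━━━━━━━━━━━━━━┓      
   [       ]┃   ┃ HexEditor               ┃      
   [Asia  ▼]┃   ┠─────────────────────────┨      
            ┃   ┃00000000  b1 55 72 c7 c7 ┃      
            ┃   ┃00000010  ec 3e 1e 8c cb ┃      
            ┃   ┃00000020  1e 1e 1e 1e 1e ┃      
            ┃   ┃00000030  2e 43 0b 00 5f ┃      
            ┃   ┃00000040  CC 6a 77 65 e2 ┃      
            ┃   ┃00000050  2d 2d bd 4b 3d ┃      
━━━━━━━━━━━━┛   ┃00000060  8d a6 59 a6 79 ┃      
                ┃00000070  ce fd 7e 6a cf ┃      
                ┃                         ┃      
                ┃                         ┃      
                ┃                         ┃      


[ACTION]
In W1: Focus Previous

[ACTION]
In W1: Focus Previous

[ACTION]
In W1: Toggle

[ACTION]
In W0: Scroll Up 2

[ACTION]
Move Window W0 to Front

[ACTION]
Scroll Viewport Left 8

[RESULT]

ublic:     [x]      ┃                            
anguage:   ( ) Engli┃   ┏━━━━━━━━━━━━━━━━━━━━━━━━
mail:      [       ]┃   ┃ HexEditor              
egion:     [Asia  ▼]┃   ┠────────────────────────
                    ┃   ┃00000000  b1 55 72 c7 c7
                    ┃   ┃00000010  ec 3e 1e 8c cb
                    ┃   ┃00000020  1e 1e 1e 1e 1e
                    ┃   ┃00000030  2e 43 0b 00 5f
                    ┃   ┃00000040  CC 6a 77 65 e2
                    ┃   ┃00000050  2d 2d bd 4b 3d
━━━━━━━━━━━━━━━━━━━━┛   ┃00000060  8d a6 59 a6 79
                        ┃00000070  ce fd 7e 6a cf
                        ┃                        
                        ┃                        
                        ┃                        


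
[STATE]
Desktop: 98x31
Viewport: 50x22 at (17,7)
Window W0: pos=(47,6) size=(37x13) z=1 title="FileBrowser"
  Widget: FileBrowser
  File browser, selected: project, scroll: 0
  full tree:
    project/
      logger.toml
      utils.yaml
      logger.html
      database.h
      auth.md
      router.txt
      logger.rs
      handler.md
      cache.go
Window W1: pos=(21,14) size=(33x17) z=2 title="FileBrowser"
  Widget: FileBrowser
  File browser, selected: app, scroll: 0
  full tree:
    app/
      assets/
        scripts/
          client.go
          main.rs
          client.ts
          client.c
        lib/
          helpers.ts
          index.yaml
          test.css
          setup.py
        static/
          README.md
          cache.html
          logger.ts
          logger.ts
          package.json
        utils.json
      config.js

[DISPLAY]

                              ┃ FileBrowser       
                              ┠───────────────────
                              ┃> [-] project/     
                              ┃    logger.toml    
                              ┃    utils.yaml     
                              ┃    logger.html    
                              ┃    database.h     
    ┏━━━━━━━━━━━━━━━━━━━━━━━━━━━━━━━┓th.md        
    ┃ FileBrowser                   ┃uter.txt     
    ┠───────────────────────────────┨gger.rs      
    ┃> [-] app/                     ┃ndler.md     
    ┃    [+] assets/                ┃━━━━━━━━━━━━━
    ┃    config.js                  ┃             
    ┃                               ┃             
    ┃                               ┃             
    ┃                               ┃             
    ┃                               ┃             
    ┃                               ┃             
    ┃                               ┃             
    ┃                               ┃             
    ┃                               ┃             
    ┃                               ┃             


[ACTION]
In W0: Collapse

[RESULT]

                              ┃ FileBrowser       
                              ┠───────────────────
                              ┃> [+] project/     
                              ┃                   
                              ┃                   
                              ┃                   
                              ┃                   
    ┏━━━━━━━━━━━━━━━━━━━━━━━━━━━━━━━┓             
    ┃ FileBrowser                   ┃             
    ┠───────────────────────────────┨             
    ┃> [-] app/                     ┃             
    ┃    [+] assets/                ┃━━━━━━━━━━━━━
    ┃    config.js                  ┃             
    ┃                               ┃             
    ┃                               ┃             
    ┃                               ┃             
    ┃                               ┃             
    ┃                               ┃             
    ┃                               ┃             
    ┃                               ┃             
    ┃                               ┃             
    ┃                               ┃             


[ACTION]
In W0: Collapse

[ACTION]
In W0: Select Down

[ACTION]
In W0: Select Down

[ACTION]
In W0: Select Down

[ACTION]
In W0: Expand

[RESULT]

                              ┃ FileBrowser       
                              ┠───────────────────
                              ┃> [-] project/     
                              ┃    logger.toml    
                              ┃    utils.yaml     
                              ┃    logger.html    
                              ┃    database.h     
    ┏━━━━━━━━━━━━━━━━━━━━━━━━━━━━━━━┓th.md        
    ┃ FileBrowser                   ┃uter.txt     
    ┠───────────────────────────────┨gger.rs      
    ┃> [-] app/                     ┃ndler.md     
    ┃    [+] assets/                ┃━━━━━━━━━━━━━
    ┃    config.js                  ┃             
    ┃                               ┃             
    ┃                               ┃             
    ┃                               ┃             
    ┃                               ┃             
    ┃                               ┃             
    ┃                               ┃             
    ┃                               ┃             
    ┃                               ┃             
    ┃                               ┃             


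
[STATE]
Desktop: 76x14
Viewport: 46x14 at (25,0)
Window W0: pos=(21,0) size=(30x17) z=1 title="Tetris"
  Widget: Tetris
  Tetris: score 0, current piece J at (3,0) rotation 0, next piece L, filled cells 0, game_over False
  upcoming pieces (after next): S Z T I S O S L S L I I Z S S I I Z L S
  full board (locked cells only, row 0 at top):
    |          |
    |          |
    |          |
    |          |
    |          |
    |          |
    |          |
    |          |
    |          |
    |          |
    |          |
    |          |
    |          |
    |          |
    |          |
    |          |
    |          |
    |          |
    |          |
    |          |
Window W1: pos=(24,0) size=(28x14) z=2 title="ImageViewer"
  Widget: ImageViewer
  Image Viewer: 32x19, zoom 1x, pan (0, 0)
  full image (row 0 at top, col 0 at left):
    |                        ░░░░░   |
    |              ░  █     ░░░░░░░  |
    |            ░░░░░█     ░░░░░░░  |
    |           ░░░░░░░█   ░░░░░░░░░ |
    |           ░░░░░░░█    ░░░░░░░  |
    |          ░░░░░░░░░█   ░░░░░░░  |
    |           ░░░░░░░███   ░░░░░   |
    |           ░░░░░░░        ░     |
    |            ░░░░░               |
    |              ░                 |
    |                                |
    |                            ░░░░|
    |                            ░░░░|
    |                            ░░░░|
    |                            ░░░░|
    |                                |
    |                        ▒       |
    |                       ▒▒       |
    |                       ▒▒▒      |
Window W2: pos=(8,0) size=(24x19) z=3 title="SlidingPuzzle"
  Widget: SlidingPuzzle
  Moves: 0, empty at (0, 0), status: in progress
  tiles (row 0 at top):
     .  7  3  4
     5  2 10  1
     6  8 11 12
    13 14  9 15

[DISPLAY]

━━━━━━┓━━━━━━━━━━━━━━━━━━━┓                   
      ┃iewer              ┃                   
──────┨───────────────────┨                   
────┐ ┃                 ░░┃                   
  4 │ ┃       ░  █     ░░░┃                   
────┤ ┃     ░░░░░█     ░░░┃                   
  1 │ ┃    ░░░░░░░█   ░░░░┃                   
────┤ ┃    ░░░░░░░█    ░░░┃                   
 12 │ ┃   ░░░░░░░░░█   ░░░┃                   
────┤ ┃    ░░░░░░░███   ░░┃                   
 15 │ ┃    ░░░░░░░        ┃                   
────┘ ┃     ░░░░░         ┃                   
      ┃       ░           ┃                   
      ┃━━━━━━━━━━━━━━━━━━━┛                   


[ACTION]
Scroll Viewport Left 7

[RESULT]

━━━━━━━━━━━━━┓━━━━━━━━━━━━━━━━━━━┓            
uzzle        ┃iewer              ┃            
─────────────┨───────────────────┨            
─┬────┬────┐ ┃                 ░░┃            
 │  3 │  4 │ ┃       ░  █     ░░░┃            
─┼────┼────┤ ┃     ░░░░░█     ░░░┃            
 │ 10 │  1 │ ┃    ░░░░░░░█   ░░░░┃            
─┼────┼────┤ ┃    ░░░░░░░█    ░░░┃            
 │ 11 │ 12 │ ┃   ░░░░░░░░░█   ░░░┃            
─┼────┼────┤ ┃    ░░░░░░░███   ░░┃            
 │  9 │ 15 │ ┃    ░░░░░░░        ┃            
─┴────┴────┘ ┃     ░░░░░         ┃            
             ┃       ░           ┃            
             ┃━━━━━━━━━━━━━━━━━━━┛            


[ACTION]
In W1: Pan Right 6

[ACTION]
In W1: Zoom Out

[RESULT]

━━━━━━━━━━━━━┓━━━━━━━━━━━━━━━━━━━┓            
uzzle        ┃iewer              ┃            
─────────────┨───────────────────┨            
─┬────┬────┐ ┃           ░░░░░   ┃            
 │  3 │  4 │ ┃ ░  █     ░░░░░░░  ┃            
─┼────┼────┤ ┃░░░░█     ░░░░░░░  ┃            
 │ 10 │  1 │ ┃░░░░░█   ░░░░░░░░░ ┃            
─┼────┼────┤ ┃░░░░░█    ░░░░░░░  ┃            
 │ 11 │ 12 │ ┃░░░░░░█   ░░░░░░░  ┃            
─┼────┼────┤ ┃░░░░░███   ░░░░░   ┃            
 │  9 │ 15 │ ┃░░░░░        ░     ┃            
─┴────┴────┘ ┃░░░░               ┃            
             ┃ ░                 ┃            
             ┃━━━━━━━━━━━━━━━━━━━┛            


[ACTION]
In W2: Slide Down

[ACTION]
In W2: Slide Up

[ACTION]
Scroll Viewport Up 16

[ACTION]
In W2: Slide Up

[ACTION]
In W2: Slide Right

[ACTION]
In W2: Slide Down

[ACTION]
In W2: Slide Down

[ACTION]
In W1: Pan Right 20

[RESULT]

━━━━━━━━━━━━━┓━━━━━━━━━━━━━━━━━━━┓            
uzzle        ┃iewer              ┃            
─────────────┨───────────────────┨            
─┬────┬────┐ ┃                   ┃            
 │  3 │  4 │ ┃                   ┃            
─┼────┼────┤ ┃                   ┃            
 │ 10 │  1 │ ┃                   ┃            
─┼────┼────┤ ┃                   ┃            
 │ 11 │ 12 │ ┃                   ┃            
─┼────┼────┤ ┃                   ┃            
 │  9 │ 15 │ ┃                   ┃            
─┴────┴────┘ ┃                   ┃            
             ┃                   ┃            
             ┃━━━━━━━━━━━━━━━━━━━┛            


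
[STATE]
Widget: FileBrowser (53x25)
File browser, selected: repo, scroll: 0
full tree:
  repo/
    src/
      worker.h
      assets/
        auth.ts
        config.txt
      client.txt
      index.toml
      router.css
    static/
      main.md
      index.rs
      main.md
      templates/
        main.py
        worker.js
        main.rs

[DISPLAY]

> [-] repo/                                          
    [+] src/                                         
    [+] static/                                      
                                                     
                                                     
                                                     
                                                     
                                                     
                                                     
                                                     
                                                     
                                                     
                                                     
                                                     
                                                     
                                                     
                                                     
                                                     
                                                     
                                                     
                                                     
                                                     
                                                     
                                                     
                                                     


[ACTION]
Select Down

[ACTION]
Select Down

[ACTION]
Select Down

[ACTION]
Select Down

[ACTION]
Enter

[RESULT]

  [-] repo/                                          
    [+] src/                                         
  > [-] static/                                      
      main.md                                        
      index.rs                                       
      main.md                                        
      [+] templates/                                 
                                                     
                                                     
                                                     
                                                     
                                                     
                                                     
                                                     
                                                     
                                                     
                                                     
                                                     
                                                     
                                                     
                                                     
                                                     
                                                     
                                                     
                                                     


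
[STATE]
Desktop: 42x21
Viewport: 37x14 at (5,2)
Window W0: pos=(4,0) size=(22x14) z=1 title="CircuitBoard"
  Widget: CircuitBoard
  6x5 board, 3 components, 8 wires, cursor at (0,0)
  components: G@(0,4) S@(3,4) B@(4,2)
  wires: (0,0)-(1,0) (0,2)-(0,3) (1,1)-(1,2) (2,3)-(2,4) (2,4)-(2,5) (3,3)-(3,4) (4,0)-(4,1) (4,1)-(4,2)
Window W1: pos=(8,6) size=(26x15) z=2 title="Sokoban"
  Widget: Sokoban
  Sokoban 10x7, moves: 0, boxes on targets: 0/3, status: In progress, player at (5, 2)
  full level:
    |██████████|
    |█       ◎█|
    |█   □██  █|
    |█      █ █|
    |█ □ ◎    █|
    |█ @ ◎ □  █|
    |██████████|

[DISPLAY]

────────────────────┨                
   0 1 2 3 4 5      ┃                
0  [.]      · ─ ·   ┃                
    │               ┃                
1  ┏━━━━━━━━━━━━━━━━━━━━━━━━┓        
   ┃ Sokoban                ┃        
2  ┠────────────────────────┨        
   ┃██████████              ┃        
3  ┃█       ◎█              ┃        
   ┃█   □██  █              ┃        
4  ┃█      █ █              ┃        
━━━┃█ □ ◎    █              ┃        
   ┃█ @ ◎ □  █              ┃        
   ┃██████████              ┃        


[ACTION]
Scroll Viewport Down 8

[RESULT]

   ┃ Sokoban                ┃        
2  ┠────────────────────────┨        
   ┃██████████              ┃        
3  ┃█       ◎█              ┃        
   ┃█   □██  █              ┃        
4  ┃█      █ █              ┃        
━━━┃█ □ ◎    █              ┃        
   ┃█ @ ◎ □  █              ┃        
   ┃██████████              ┃        
   ┃Moves: 0  0/3           ┃        
   ┃                        ┃        
   ┃                        ┃        
   ┃                        ┃        
   ┗━━━━━━━━━━━━━━━━━━━━━━━━┛        


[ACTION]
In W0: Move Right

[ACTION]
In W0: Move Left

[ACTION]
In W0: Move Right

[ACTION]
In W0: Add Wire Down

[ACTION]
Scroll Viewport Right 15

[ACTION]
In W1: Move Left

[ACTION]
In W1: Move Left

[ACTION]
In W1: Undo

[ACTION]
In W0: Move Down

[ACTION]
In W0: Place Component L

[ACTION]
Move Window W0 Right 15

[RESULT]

   ┃ Sokoban                ┃      ┃ 
   ┠────────────────────────┨  · ─ ┃ 
   ┃██████████              ┃      ┃ 
   ┃█       ◎█              ┃  · ─ ┃ 
   ┃█   □██  █              ┃      ┃ 
   ┃█      █ █              ┃      ┃ 
   ┃█ □ ◎    █              ┃━━━━━━┛ 
   ┃█ @ ◎ □  █              ┃        
   ┃██████████              ┃        
   ┃Moves: 0  0/3           ┃        
   ┃                        ┃        
   ┃                        ┃        
   ┃                        ┃        
   ┗━━━━━━━━━━━━━━━━━━━━━━━━┛        
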